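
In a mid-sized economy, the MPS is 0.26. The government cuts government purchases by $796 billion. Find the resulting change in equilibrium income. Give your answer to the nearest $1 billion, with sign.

−$3,062 billion

MPC = 1 − MPS = 1 − 0.26 = 0.74.
Expenditure multiplier = 1/(1 − MPC) = 1/(1 − 0.74) = 1/0.26 ≈ 3.846.
ΔY = k × ΔG = (−$796 billion) / 0.26 ≈ −$3,062 billion.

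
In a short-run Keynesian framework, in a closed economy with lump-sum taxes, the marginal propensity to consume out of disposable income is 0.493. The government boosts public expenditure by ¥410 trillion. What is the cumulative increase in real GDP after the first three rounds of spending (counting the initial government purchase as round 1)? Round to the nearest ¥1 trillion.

Round 1 adds ΔG = ¥410 trillion; each later round is MPC = 0.493 times the previous.
After 3 rounds: 410 + 202.13 + 99.65009 = ΔG·(1 − c^3)/(1 − c) = 410 × (1 − 0.119823157)/0.507 ≈ ¥712 trillion.

¥712 trillion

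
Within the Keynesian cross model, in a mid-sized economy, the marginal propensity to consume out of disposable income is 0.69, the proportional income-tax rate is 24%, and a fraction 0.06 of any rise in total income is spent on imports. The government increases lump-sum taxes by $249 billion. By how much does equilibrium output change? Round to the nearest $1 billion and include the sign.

−$321 billion

A lump-sum tax change of +$249 billion shifts disposable income by −$249 billion; first-round consumption changes by −c × ΔT = −0.69 × (+$249 billion) = −$171.81 billion.
Expenditure multiplier = 1/(1 − c(1−t) + m) = 1/(1 − 0.69×0.76 + 0.06) = 1/0.5356 ≈ 1.867.
The tax multiplier is −c × k ≈ −1.288, so ΔY = k × (−c·ΔT) = (−$171.81 billion) / 0.5356 ≈ −$321 billion.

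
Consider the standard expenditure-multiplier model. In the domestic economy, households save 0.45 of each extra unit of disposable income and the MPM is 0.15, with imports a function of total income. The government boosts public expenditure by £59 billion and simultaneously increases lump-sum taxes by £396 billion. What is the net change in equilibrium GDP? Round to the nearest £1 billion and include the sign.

−£265 billion

MPC = 1 − MPS = 1 − 0.45 = 0.55.
Expenditure multiplier = 1/(1 − c + m) = 1/(1 − 0.55 + 0.15) = 1/0.6 ≈ 1.667.
ΔG contributes k·ΔG = (+£59 billion) / 0.6 ≈ +£98.3 billion.
ΔT of +£396 billion changes first-round spending by −c·ΔT = −£217.8 billion, contributing k·(−c·ΔT) = (−£217.8 billion) / 0.6 = −£363 billion.
Net ΔY = k(ΔG − c·ΔT) = (−£158.8 billion) / 0.6 ≈ −£265 billion.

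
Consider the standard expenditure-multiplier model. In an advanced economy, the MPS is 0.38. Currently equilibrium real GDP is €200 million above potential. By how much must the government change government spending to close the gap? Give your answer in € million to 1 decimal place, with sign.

MPC = 1 − MPS = 1 − 0.38 = 0.62.
Spending multiplier = 1/(1 − MPC) = 1/(1 − 0.62) = 1/0.38 ≈ 2.632.
Need ΔY = −€200 million, so ΔG = ΔY/k = (−€200 million) × 0.38 = −€76 million.
The government should cut government spending by €76 million.

−€76.0 million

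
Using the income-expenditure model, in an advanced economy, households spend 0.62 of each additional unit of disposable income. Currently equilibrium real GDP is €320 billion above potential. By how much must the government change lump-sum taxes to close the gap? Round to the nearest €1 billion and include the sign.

+€196 billion

Spending multiplier = 1/(1 − MPC) = 1/(1 − 0.62) = 1/0.38 ≈ 2.632.
Tax multiplier = −c·k = −0.62/0.38 ≈ −1.632. Need ΔY = −€320 billion, so ΔT = ΔY/(−c·k) = −(−€320 billion) × 0.38 / 0.62 ≈ +€196 billion.
The government should raise lump-sum taxes by €196 billion.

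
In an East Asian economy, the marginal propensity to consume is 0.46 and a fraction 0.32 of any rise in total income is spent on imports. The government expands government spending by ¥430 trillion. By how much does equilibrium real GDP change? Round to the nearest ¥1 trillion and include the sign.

+¥500 trillion

Government-spending multiplier = 1/(1 − c + m) = 1/(1 − 0.46 + 0.32) = 1/0.86 ≈ 1.163.
ΔY = k × ΔG = (+¥430 trillion) / 0.86 = +¥500 trillion.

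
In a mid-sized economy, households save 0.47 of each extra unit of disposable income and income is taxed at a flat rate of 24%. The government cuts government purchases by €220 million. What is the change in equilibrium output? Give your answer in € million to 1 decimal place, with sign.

MPC = 1 − MPS = 1 − 0.47 = 0.53.
Spending multiplier = 1/(1 − c(1−t)) = 1/(1 − 0.53×0.76) = 1/0.5972 ≈ 1.674.
ΔY = k × ΔG = (−€220 million) / 0.5972 ≈ −€368.4 million.

−€368.4 million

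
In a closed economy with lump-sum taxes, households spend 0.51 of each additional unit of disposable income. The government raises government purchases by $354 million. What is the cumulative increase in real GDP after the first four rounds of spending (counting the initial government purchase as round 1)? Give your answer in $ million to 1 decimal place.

Round 1 adds ΔG = $354 million; each later round is MPC = 0.51 times the previous.
After 4 rounds: 354 + 180.54 + 92.0754 + 46.958454 = ΔG·(1 − c^4)/(1 − c) = 354 × (1 − 0.06765201)/0.49 ≈ $673.6 million.

$673.6 million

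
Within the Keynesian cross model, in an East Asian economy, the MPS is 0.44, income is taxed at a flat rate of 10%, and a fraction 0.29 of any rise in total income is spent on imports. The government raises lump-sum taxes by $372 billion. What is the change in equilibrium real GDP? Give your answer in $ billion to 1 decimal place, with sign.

−$265.0 billion

MPC = 1 − MPS = 1 − 0.44 = 0.56.
A lump-sum tax change of +$372 billion shifts disposable income by −$372 billion; first-round consumption changes by −c × ΔT = −0.56 × (+$372 billion) = −$208.32 billion.
Expenditure multiplier = 1/(1 − c(1−t) + m) = 1/(1 − 0.56×0.9 + 0.29) = 1/0.786 ≈ 1.272.
The tax multiplier is −c × k ≈ −0.712, so ΔY = k × (−c·ΔT) = (−$208.32 billion) / 0.786 ≈ −$265 billion.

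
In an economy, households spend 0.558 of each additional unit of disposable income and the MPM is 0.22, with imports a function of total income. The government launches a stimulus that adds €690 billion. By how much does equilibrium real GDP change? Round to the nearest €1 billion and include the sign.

Expenditure multiplier = 1/(1 − c + m) = 1/(1 − 0.558 + 0.22) = 1/0.662 ≈ 1.511.
ΔY = k × ΔG = (+€690 billion) / 0.662 ≈ +€1,042 billion.

+€1,042 billion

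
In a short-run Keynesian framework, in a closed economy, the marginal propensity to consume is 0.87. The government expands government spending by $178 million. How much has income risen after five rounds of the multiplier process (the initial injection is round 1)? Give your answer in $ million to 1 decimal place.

Round 1 adds ΔG = $178 million; each later round is MPC = 0.87 times the previous.
After 5 rounds: 178 + 154.86 + 134.7282 + 117.213534 + 101.97577458 = ΔG·(1 − c^5)/(1 − c) = 178 × (1 − 0.4984209207)/0.13 ≈ $686.8 million.

$686.8 million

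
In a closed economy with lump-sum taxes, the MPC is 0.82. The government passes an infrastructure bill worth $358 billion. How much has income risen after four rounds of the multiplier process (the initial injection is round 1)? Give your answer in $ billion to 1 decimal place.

$1,089.7 billion

Round 1 adds ΔG = $358 billion; each later round is MPC = 0.82 times the previous.
After 4 rounds: 358 + 293.56 + 240.7192 + 197.389744 = ΔG·(1 − c^4)/(1 − c) = 358 × (1 − 0.45212176)/0.18 ≈ $1,089.7 billion.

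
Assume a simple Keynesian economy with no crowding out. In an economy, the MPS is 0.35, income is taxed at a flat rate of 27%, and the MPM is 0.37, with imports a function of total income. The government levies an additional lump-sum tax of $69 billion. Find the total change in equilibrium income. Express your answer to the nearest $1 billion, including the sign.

−$50 billion

MPC = 1 − MPS = 1 − 0.35 = 0.65.
A lump-sum tax change of +$69 billion shifts disposable income by −$69 billion; first-round consumption changes by −c × ΔT = −0.65 × (+$69 billion) = −$44.85 billion.
Expenditure multiplier = 1/(1 − c(1−t) + m) = 1/(1 − 0.65×0.73 + 0.37) = 1/0.8955 ≈ 1.117.
The tax multiplier is −c × k ≈ −0.726, so ΔY = k × (−c·ΔT) = (−$44.85 billion) / 0.8955 ≈ −$50 billion.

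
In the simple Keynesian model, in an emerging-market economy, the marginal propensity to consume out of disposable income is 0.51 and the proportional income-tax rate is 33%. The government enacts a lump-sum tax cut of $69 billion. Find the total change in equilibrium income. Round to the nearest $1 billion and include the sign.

A lump-sum tax change of −$69 billion shifts disposable income by +$69 billion; first-round consumption changes by −c × ΔT = −0.51 × (−$69 billion) = +$35.19 billion.
Expenditure multiplier = 1/(1 − c(1−t)) = 1/(1 − 0.51×0.67) = 1/0.6583 ≈ 1.519.
The tax multiplier is −c × k ≈ −0.775, so ΔY = k × (−c·ΔT) = (+$35.19 billion) / 0.6583 ≈ +$53 billion.

+$53 billion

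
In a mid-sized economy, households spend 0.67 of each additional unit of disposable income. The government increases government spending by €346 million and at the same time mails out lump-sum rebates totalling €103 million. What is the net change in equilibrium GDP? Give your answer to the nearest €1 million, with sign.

+€1,258 million

Expenditure multiplier = 1/(1 − MPC) = 1/(1 − 0.67) = 1/0.33 ≈ 3.03.
ΔG contributes k·ΔG = (+€346 million) / 0.33 ≈ +€1,048.5 million.
ΔT of −€103 million changes first-round spending by −c·ΔT = +€69.01 million, contributing k·(−c·ΔT) = (+€69.01 million) / 0.33 ≈ +€209.1 million.
Net ΔY = k(ΔG − c·ΔT) = (+€415.01 million) / 0.33 ≈ +€1,258 million.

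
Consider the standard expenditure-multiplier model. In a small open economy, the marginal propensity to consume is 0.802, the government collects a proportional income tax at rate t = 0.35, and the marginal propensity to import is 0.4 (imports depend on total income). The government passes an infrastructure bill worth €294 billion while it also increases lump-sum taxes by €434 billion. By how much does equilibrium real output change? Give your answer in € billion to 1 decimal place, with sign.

−€61.5 billion

Expenditure multiplier = 1/(1 − c(1−t) + m) = 1/(1 − 0.802×0.65 + 0.4) = 1/0.8787 ≈ 1.138.
ΔG contributes k·ΔG = (+€294 billion) / 0.8787 ≈ +€334.6 billion.
ΔT of +€434 billion changes first-round spending by −c·ΔT = −€348.068 billion, contributing k·(−c·ΔT) = (−€348.068 billion) / 0.8787 ≈ −€396.1 billion.
Net ΔY = k(ΔG − c·ΔT) = (−€54.068 billion) / 0.8787 ≈ −€61.5 billion.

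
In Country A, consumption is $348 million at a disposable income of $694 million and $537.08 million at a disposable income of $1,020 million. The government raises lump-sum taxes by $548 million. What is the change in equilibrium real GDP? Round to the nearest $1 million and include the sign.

−$757 million

MPC = ΔC/ΔYd = (537.08 − 348)/(1,020 − 694) = 189.08/326 = 0.58.
A lump-sum tax change of +$548 million shifts disposable income by −$548 million; first-round consumption changes by −c × ΔT = −0.58 × (+$548 million) = −$317.84 million.
Expenditure multiplier = 1/(1 − MPC) = 1/(1 − 0.58) = 1/0.42 ≈ 2.381.
The tax multiplier is −c × k ≈ −1.381, so ΔY = k × (−c·ΔT) = (−$317.84 million) / 0.42 ≈ −$757 million.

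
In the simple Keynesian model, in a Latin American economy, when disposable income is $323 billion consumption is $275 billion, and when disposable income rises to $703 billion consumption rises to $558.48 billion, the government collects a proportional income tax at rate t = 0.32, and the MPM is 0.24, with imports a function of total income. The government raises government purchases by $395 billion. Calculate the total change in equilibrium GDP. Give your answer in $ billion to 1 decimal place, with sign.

+$539.1 billion

MPC = ΔC/ΔYd = (558.48 − 275)/(703 − 323) = 283.48/380 = 0.746.
Spending multiplier = 1/(1 − c(1−t) + m) = 1/(1 − 0.746×0.68 + 0.24) = 1/0.73272 ≈ 1.365.
ΔY = k × ΔG = (+$395 billion) / 0.73272 ≈ +$539.1 billion.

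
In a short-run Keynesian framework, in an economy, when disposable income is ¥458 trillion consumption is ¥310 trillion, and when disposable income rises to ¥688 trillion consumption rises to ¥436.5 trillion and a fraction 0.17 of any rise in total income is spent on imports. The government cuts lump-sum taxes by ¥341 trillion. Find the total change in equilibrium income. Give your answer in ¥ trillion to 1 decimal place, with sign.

MPC = ΔC/ΔYd = (436.5 − 310)/(688 − 458) = 126.5/230 = 0.55.
A lump-sum tax change of −¥341 trillion shifts disposable income by +¥341 trillion; first-round consumption changes by −c × ΔT = −0.55 × (−¥341 trillion) = +¥187.55 trillion.
Expenditure multiplier = 1/(1 − c + m) = 1/(1 − 0.55 + 0.17) = 1/0.62 ≈ 1.613.
The tax multiplier is −c × k ≈ −0.887, so ΔY = k × (−c·ΔT) = (+¥187.55 trillion) / 0.62 = +¥302.5 trillion.

+¥302.5 trillion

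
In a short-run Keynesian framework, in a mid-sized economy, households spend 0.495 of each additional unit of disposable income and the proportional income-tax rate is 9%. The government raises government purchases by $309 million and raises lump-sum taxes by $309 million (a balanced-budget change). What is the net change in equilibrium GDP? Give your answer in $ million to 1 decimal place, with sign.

Expenditure multiplier = 1/(1 − c(1−t)) = 1/(1 − 0.495×0.91) = 1/0.54955 ≈ 1.82.
ΔG contributes k·ΔG = (+$309 million) / 0.54955 ≈ +$562.3 million.
ΔT of +$309 million changes first-round spending by −c·ΔT = −$152.955 million, contributing k·(−c·ΔT) = (−$152.955 million) / 0.54955 ≈ −$278.3 million.
Net ΔY = k(ΔG − c·ΔT) = (+$156.045 million) / 0.54955 ≈ +$284 million.

+$284.0 million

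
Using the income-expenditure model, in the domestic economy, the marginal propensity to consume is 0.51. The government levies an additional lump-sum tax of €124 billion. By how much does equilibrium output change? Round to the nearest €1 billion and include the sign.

−€129 billion

A lump-sum tax change of +€124 billion shifts disposable income by −€124 billion; first-round consumption changes by −c × ΔT = −0.51 × (+€124 billion) = −€63.24 billion.
Expenditure multiplier = 1/(1 − MPC) = 1/(1 − 0.51) = 1/0.49 ≈ 2.041.
The tax multiplier is −c × k ≈ −1.041, so ΔY = k × (−c·ΔT) = (−€63.24 billion) / 0.49 ≈ −€129 billion.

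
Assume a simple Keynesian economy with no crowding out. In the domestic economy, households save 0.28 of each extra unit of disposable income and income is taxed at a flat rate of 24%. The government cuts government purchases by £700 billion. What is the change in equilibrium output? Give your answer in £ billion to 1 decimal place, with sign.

MPC = 1 − MPS = 1 − 0.28 = 0.72.
Government-spending multiplier = 1/(1 − c(1−t)) = 1/(1 − 0.72×0.76) = 1/0.4528 ≈ 2.208.
ΔY = k × ΔG = (−£700 billion) / 0.4528 ≈ −£1,545.9 billion.

−£1,545.9 billion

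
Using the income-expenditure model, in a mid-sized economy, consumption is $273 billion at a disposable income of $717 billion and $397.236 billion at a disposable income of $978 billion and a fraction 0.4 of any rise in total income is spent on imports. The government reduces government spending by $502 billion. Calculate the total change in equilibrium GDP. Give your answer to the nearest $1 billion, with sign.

−$543 billion

MPC = ΔC/ΔYd = (397.236 − 273)/(978 − 717) = 124.236/261 = 0.476.
Expenditure multiplier = 1/(1 − c + m) = 1/(1 − 0.476 + 0.4) = 1/0.924 ≈ 1.082.
ΔY = k × ΔG = (−$502 billion) / 0.924 ≈ −$543 billion.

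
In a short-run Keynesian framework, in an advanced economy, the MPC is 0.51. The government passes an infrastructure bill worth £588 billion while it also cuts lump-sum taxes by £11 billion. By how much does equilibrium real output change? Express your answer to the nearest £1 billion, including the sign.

Expenditure multiplier = 1/(1 − MPC) = 1/(1 − 0.51) = 1/0.49 ≈ 2.041.
ΔG contributes k·ΔG = (+£588 billion) / 0.49 = +£1,200 billion.
ΔT of −£11 billion changes first-round spending by −c·ΔT = +£5.61 billion, contributing k·(−c·ΔT) = (+£5.61 billion) / 0.49 ≈ +£11.4 billion.
Net ΔY = k(ΔG − c·ΔT) = (+£593.61 billion) / 0.49 ≈ +£1,211 billion.

+£1,211 billion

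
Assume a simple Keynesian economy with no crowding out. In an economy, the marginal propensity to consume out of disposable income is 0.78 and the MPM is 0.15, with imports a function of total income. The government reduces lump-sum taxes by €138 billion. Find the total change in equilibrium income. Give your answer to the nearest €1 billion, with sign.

A lump-sum tax change of −€138 billion shifts disposable income by +€138 billion; first-round consumption changes by −c × ΔT = −0.78 × (−€138 billion) = +€107.64 billion.
Expenditure multiplier = 1/(1 − c + m) = 1/(1 − 0.78 + 0.15) = 1/0.37 ≈ 2.703.
The tax multiplier is −c × k ≈ −2.108, so ΔY = k × (−c·ΔT) = (+€107.64 billion) / 0.37 ≈ +€291 billion.

+€291 billion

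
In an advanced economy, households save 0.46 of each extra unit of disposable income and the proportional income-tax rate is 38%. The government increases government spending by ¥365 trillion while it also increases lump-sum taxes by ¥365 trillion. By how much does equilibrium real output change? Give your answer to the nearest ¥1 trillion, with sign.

MPC = 1 − MPS = 1 − 0.46 = 0.54.
Expenditure multiplier = 1/(1 − c(1−t)) = 1/(1 − 0.54×0.62) = 1/0.6652 ≈ 1.503.
ΔG contributes k·ΔG = (+¥365 trillion) / 0.6652 ≈ +¥548.7 trillion.
ΔT of +¥365 trillion changes first-round spending by −c·ΔT = −¥197.1 trillion, contributing k·(−c·ΔT) = (−¥197.1 trillion) / 0.6652 ≈ −¥296.3 trillion.
Net ΔY = k(ΔG − c·ΔT) = (+¥167.9 trillion) / 0.6652 ≈ +¥252 trillion.

+¥252 trillion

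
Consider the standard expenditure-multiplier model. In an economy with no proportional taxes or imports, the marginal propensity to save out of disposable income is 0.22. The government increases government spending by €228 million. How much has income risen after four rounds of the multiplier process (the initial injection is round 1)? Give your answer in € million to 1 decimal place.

€652.8 million

MPC = 1 − MPS = 1 − 0.22 = 0.78.
Round 1 adds ΔG = €228 million; each later round is MPC = 0.78 times the previous.
After 4 rounds: 228 + 177.84 + 138.7152 + 108.197856 = ΔG·(1 − c^4)/(1 − c) = 228 × (1 − 0.37015056)/0.22 ≈ €652.8 million.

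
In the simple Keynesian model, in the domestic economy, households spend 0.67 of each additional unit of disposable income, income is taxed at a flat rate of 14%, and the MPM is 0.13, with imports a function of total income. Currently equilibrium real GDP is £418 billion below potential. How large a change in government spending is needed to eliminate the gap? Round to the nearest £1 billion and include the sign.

+£231 billion

Spending multiplier = 1/(1 − c(1−t) + m) = 1/(1 − 0.67×0.86 + 0.13) = 1/0.5538 ≈ 1.806.
Need ΔY = +£418 billion, so ΔG = ΔY/k = (+£418 billion) × 0.5538 ≈ +£231 billion.
The government should increase government spending by £231 billion.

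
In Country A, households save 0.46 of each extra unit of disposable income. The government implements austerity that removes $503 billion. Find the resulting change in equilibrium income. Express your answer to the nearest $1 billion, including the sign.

MPC = 1 − MPS = 1 − 0.46 = 0.54.
Expenditure multiplier = 1/(1 − MPC) = 1/(1 − 0.54) = 1/0.46 ≈ 2.174.
ΔY = k × ΔG = (−$503 billion) / 0.46 ≈ −$1,093 billion.

−$1,093 billion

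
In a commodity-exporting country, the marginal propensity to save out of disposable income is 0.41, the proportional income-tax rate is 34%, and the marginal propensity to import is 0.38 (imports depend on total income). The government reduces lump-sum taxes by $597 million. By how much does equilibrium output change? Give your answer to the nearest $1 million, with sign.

+$356 million

MPC = 1 − MPS = 1 − 0.41 = 0.59.
A lump-sum tax change of −$597 million shifts disposable income by +$597 million; first-round consumption changes by −c × ΔT = −0.59 × (−$597 million) = +$352.23 million.
Expenditure multiplier = 1/(1 − c(1−t) + m) = 1/(1 − 0.59×0.66 + 0.38) = 1/0.9906 ≈ 1.009.
The tax multiplier is −c × k ≈ −0.596, so ΔY = k × (−c·ΔT) = (+$352.23 million) / 0.9906 ≈ +$356 million.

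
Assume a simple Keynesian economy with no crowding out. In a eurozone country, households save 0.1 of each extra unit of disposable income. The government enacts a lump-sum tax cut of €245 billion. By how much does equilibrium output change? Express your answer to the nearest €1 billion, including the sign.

MPC = 1 − MPS = 1 − 0.1 = 0.9.
A lump-sum tax change of −€245 billion shifts disposable income by +€245 billion; first-round consumption changes by −c × ΔT = −0.9 × (−€245 billion) = +€220.5 billion.
Expenditure multiplier = 1/(1 − MPC) = 1/(1 − 0.9) = 1/0.1 = 10.
The tax multiplier is −c × k = −9, so ΔY = k × (−c·ΔT) = (+€220.5 billion) / 0.1 = +€2,205 billion.

+€2,205 billion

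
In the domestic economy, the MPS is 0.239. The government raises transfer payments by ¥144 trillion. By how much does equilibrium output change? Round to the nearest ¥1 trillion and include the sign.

+¥459 trillion

MPC = 1 − MPS = 1 − 0.239 = 0.761.
The transfer change shifts disposable income by +¥144 trillion, so first-round consumption changes by c·ΔTR = 0.761 × (+¥144 trillion) = +¥109.584 trillion.
Expenditure multiplier = 1/(1 − MPC) = 1/(1 − 0.761) = 1/0.239 ≈ 4.184.
The transfer multiplier is c × k ≈ 3.184, so ΔY = k × (c·ΔTR) = (+¥109.584 trillion) / 0.239 ≈ +¥459 trillion.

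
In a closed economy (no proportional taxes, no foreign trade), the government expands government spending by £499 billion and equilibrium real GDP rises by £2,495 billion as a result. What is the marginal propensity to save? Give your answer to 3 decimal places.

Implied spending multiplier k = ΔY/ΔG = 2,495/499 = 5.
Since k = 1/(1 − MPC), MPC = 1 − 1/k = 1 − ΔG/ΔY = 1 − 499/2,495 = 0.800.
MPS = 1 − MPC = 0.200.

0.200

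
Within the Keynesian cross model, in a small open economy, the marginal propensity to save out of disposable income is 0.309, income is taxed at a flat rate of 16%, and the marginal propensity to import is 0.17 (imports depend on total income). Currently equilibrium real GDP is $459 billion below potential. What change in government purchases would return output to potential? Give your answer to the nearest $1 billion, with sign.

+$271 billion

MPC = 1 − MPS = 1 − 0.309 = 0.691.
Spending multiplier = 1/(1 − c(1−t) + m) = 1/(1 − 0.691×0.84 + 0.17) = 1/0.58956 ≈ 1.696.
Need ΔY = +$459 billion, so ΔG = ΔY/k = (+$459 billion) × 0.58956 ≈ +$271 billion.
The government should increase government purchases by $271 billion.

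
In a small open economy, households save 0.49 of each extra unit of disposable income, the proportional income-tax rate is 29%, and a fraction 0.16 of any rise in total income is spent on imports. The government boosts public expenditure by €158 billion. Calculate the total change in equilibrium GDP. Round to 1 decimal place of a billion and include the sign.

+€198.0 billion

MPC = 1 − MPS = 1 − 0.49 = 0.51.
Spending multiplier = 1/(1 − c(1−t) + m) = 1/(1 − 0.51×0.71 + 0.16) = 1/0.7979 ≈ 1.253.
ΔY = k × ΔG = (+€158 billion) / 0.7979 ≈ +€198 billion.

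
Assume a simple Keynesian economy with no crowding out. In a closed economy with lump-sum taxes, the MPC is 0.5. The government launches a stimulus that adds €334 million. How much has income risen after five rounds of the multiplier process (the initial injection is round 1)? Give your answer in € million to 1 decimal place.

Round 1 adds ΔG = €334 million; each later round is MPC = 0.5 times the previous.
After 5 rounds: 334 + 167 + 83.5 + 41.75 + 20.875 = ΔG·(1 − c^5)/(1 − c) = 334 × (1 − 0.03125)/0.5 ≈ €647.1 million.

€647.1 million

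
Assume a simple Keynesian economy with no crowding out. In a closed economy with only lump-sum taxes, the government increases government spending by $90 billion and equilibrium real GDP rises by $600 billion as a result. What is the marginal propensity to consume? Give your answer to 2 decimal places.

0.85

Implied spending multiplier k = ΔY/ΔG = 600/90 ≈ 6.6667.
Since k = 1/(1 − MPC), MPC = 1 − 1/k = 1 − ΔG/ΔY = 1 − 90/600 = 0.85.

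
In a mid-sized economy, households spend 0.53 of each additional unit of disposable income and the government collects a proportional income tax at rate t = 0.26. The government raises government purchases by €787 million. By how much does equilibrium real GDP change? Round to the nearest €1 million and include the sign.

Spending multiplier = 1/(1 − c(1−t)) = 1/(1 − 0.53×0.74) = 1/0.6078 ≈ 1.645.
ΔY = k × ΔG = (+€787 million) / 0.6078 ≈ +€1,295 million.

+€1,295 million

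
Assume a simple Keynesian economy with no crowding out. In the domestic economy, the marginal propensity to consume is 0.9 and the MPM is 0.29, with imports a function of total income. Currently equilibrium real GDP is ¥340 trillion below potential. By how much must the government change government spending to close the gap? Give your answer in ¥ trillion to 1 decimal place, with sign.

Spending multiplier = 1/(1 − c + m) = 1/(1 − 0.9 + 0.29) = 1/0.39 ≈ 2.564.
Need ΔY = +¥340 trillion, so ΔG = ΔY/k = (+¥340 trillion) × 0.39 = +¥132.6 trillion.
The government should increase government spending by ¥132.6 trillion.

+¥132.6 trillion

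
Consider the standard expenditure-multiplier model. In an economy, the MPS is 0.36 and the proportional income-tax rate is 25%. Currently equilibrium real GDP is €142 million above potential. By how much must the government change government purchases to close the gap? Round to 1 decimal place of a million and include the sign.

MPC = 1 − MPS = 1 − 0.36 = 0.64.
Spending multiplier = 1/(1 − c(1−t)) = 1/(1 − 0.64×0.75) = 1/0.52 ≈ 1.923.
Need ΔY = −€142 million, so ΔG = ΔY/k = (−€142 million) × 0.52 ≈ −€73.8 million.
The government should cut government purchases by €73.8 million.

−€73.8 million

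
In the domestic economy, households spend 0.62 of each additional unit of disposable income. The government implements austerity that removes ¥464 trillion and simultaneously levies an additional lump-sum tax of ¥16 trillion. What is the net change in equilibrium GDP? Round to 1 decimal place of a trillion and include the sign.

Expenditure multiplier = 1/(1 − MPC) = 1/(1 − 0.62) = 1/0.38 ≈ 2.632.
ΔG contributes k·ΔG = (−¥464 trillion) / 0.38 ≈ −¥1,221.1 trillion.
ΔT of +¥16 trillion changes first-round spending by −c·ΔT = −¥9.92 trillion, contributing k·(−c·ΔT) = (−¥9.92 trillion) / 0.38 ≈ −¥26.1 trillion.
Net ΔY = k(ΔG − c·ΔT) = (−¥473.92 trillion) / 0.38 ≈ −¥1,247.2 trillion.

−¥1,247.2 trillion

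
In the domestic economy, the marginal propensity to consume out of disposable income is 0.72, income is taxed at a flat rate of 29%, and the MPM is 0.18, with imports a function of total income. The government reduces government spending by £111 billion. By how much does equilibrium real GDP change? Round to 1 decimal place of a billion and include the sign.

−£166.0 billion

Government-spending multiplier = 1/(1 − c(1−t) + m) = 1/(1 − 0.72×0.71 + 0.18) = 1/0.6688 ≈ 1.495.
ΔY = k × ΔG = (−£111 billion) / 0.6688 ≈ −£166 billion.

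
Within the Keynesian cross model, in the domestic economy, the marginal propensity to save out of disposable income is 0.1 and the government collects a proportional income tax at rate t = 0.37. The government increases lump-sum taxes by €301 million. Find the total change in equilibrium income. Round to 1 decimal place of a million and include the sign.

−€625.6 million

MPC = 1 − MPS = 1 − 0.1 = 0.9.
A lump-sum tax change of +€301 million shifts disposable income by −€301 million; first-round consumption changes by −c × ΔT = −0.9 × (+€301 million) = −€270.9 million.
Expenditure multiplier = 1/(1 − c(1−t)) = 1/(1 − 0.9×0.63) = 1/0.433 ≈ 2.309.
The tax multiplier is −c × k ≈ −2.079, so ΔY = k × (−c·ΔT) = (−€270.9 million) / 0.433 ≈ −€625.6 million.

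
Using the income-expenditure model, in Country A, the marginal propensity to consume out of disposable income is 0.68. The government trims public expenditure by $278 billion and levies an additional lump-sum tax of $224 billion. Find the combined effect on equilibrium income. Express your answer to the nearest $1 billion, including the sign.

−$1,345 billion

Expenditure multiplier = 1/(1 − MPC) = 1/(1 − 0.68) = 1/0.32 = 3.125.
ΔG contributes k·ΔG = (−$278 billion) / 0.32 ≈ −$868.8 billion.
ΔT of +$224 billion changes first-round spending by −c·ΔT = −$152.32 billion, contributing k·(−c·ΔT) = (−$152.32 billion) / 0.32 = −$476 billion.
Net ΔY = k(ΔG − c·ΔT) = (−$430.32 billion) / 0.32 ≈ −$1,345 billion.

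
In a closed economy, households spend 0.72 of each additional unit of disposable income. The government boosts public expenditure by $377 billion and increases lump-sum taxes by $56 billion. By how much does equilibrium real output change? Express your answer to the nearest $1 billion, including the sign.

+$1,202 billion

Expenditure multiplier = 1/(1 − MPC) = 1/(1 − 0.72) = 1/0.28 ≈ 3.571.
ΔG contributes k·ΔG = (+$377 billion) / 0.28 ≈ +$1,346.4 billion.
ΔT of +$56 billion changes first-round spending by −c·ΔT = −$40.32 billion, contributing k·(−c·ΔT) = (−$40.32 billion) / 0.28 = −$144 billion.
Net ΔY = k(ΔG − c·ΔT) = (+$336.68 billion) / 0.28 ≈ +$1,202 billion.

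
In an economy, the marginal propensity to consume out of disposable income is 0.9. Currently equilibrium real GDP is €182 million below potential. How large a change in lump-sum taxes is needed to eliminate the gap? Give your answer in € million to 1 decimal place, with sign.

−€20.2 million

Spending multiplier = 1/(1 − MPC) = 1/(1 − 0.9) = 1/0.1 = 10.
Tax multiplier = −c·k = −0.9/0.1 = −9. Need ΔY = +€182 million, so ΔT = ΔY/(−c·k) = −(+€182 million) × 0.1 / 0.9 ≈ −€20.2 million.
The government should cut lump-sum taxes by €20.2 million.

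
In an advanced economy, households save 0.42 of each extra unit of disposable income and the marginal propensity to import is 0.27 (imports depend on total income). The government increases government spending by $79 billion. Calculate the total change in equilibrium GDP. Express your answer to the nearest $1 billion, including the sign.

MPC = 1 − MPS = 1 − 0.42 = 0.58.
Expenditure multiplier = 1/(1 − c + m) = 1/(1 − 0.58 + 0.27) = 1/0.69 ≈ 1.449.
ΔY = k × ΔG = (+$79 billion) / 0.69 ≈ +$114 billion.

+$114 billion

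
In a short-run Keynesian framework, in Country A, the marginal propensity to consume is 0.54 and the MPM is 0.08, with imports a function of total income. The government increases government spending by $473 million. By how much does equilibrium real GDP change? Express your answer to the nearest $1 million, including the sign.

+$876 million

Government-spending multiplier = 1/(1 − c + m) = 1/(1 − 0.54 + 0.08) = 1/0.54 ≈ 1.852.
ΔY = k × ΔG = (+$473 million) / 0.54 ≈ +$876 million.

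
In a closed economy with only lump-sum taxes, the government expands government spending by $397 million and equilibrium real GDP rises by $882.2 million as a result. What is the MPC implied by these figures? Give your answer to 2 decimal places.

Implied spending multiplier k = ΔY/ΔG = 882.2/397 ≈ 2.2222.
Since k = 1/(1 − MPC), MPC = 1 − 1/k = 1 − ΔG/ΔY = 1 − 397/882.2 ≈ 0.55.

0.55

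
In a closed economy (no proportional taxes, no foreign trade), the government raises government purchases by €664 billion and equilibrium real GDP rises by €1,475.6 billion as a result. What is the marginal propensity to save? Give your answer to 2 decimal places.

0.45

Implied spending multiplier k = ΔY/ΔG = 1,475.6/664 ≈ 2.2223.
Since k = 1/(1 − MPC), MPC = 1 − 1/k = 1 − ΔG/ΔY = 1 − 664/1,475.6 ≈ 0.55.
MPS = 1 − MPC = 0.45.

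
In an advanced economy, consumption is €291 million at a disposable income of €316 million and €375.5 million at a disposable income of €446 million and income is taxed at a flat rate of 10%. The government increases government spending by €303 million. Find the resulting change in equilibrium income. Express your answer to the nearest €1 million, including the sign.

+€730 million

MPC = ΔC/ΔYd = (375.5 − 291)/(446 − 316) = 84.5/130 = 0.65.
Expenditure multiplier = 1/(1 − c(1−t)) = 1/(1 − 0.65×0.9) = 1/0.415 ≈ 2.41.
ΔY = k × ΔG = (+€303 million) / 0.415 ≈ +€730 million.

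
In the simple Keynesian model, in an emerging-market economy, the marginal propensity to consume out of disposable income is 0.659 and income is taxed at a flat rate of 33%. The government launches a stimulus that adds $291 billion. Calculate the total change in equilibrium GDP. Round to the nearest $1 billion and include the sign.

Government-spending multiplier = 1/(1 − c(1−t)) = 1/(1 − 0.659×0.67) = 1/0.55847 ≈ 1.791.
ΔY = k × ΔG = (+$291 billion) / 0.55847 ≈ +$521 billion.

+$521 billion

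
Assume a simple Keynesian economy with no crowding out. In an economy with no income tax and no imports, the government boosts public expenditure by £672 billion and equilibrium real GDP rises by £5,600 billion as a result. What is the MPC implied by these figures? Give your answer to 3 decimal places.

Implied spending multiplier k = ΔY/ΔG = 5,600/672 ≈ 8.3333.
Since k = 1/(1 − MPC), MPC = 1 − 1/k = 1 − ΔG/ΔY = 1 − 672/5,600 = 0.880.

0.880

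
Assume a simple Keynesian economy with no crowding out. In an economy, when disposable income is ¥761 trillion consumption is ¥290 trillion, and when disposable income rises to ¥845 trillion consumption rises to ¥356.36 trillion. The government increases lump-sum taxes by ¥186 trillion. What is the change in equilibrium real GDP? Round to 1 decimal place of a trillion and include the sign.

MPC = ΔC/ΔYd = (356.36 − 290)/(845 − 761) = 66.36/84 = 0.79.
A lump-sum tax change of +¥186 trillion shifts disposable income by −¥186 trillion; first-round consumption changes by −c × ΔT = −0.79 × (+¥186 trillion) = −¥146.94 trillion.
Expenditure multiplier = 1/(1 − MPC) = 1/(1 − 0.79) = 1/0.21 ≈ 4.762.
The tax multiplier is −c × k ≈ −3.762, so ΔY = k × (−c·ΔT) = (−¥146.94 trillion) / 0.21 ≈ −¥699.7 trillion.

−¥699.7 trillion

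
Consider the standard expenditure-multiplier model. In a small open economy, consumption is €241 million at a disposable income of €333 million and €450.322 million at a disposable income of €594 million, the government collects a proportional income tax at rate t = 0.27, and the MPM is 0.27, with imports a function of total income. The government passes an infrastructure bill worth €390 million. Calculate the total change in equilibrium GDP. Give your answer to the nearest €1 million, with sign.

MPC = ΔC/ΔYd = (450.322 − 241)/(594 − 333) = 209.322/261 = 0.802.
Government-spending multiplier = 1/(1 − c(1−t) + m) = 1/(1 − 0.802×0.73 + 0.27) = 1/0.68454 ≈ 1.461.
ΔY = k × ΔG = (+€390 million) / 0.68454 ≈ +€570 million.

+€570 million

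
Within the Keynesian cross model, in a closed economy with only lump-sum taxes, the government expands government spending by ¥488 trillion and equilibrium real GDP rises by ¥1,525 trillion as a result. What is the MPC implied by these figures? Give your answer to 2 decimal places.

Implied spending multiplier k = ΔY/ΔG = 1,525/488 = 3.125.
Since k = 1/(1 − MPC), MPC = 1 − 1/k = 1 − ΔG/ΔY = 1 − 488/1,525 = 0.68.

0.68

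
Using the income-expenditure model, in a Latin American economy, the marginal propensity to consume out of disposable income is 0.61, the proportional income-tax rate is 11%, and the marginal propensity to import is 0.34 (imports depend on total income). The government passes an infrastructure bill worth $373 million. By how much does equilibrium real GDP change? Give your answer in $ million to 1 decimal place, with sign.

+$467.9 million

Government-spending multiplier = 1/(1 − c(1−t) + m) = 1/(1 − 0.61×0.89 + 0.34) = 1/0.7971 ≈ 1.255.
ΔY = k × ΔG = (+$373 million) / 0.7971 ≈ +$467.9 million.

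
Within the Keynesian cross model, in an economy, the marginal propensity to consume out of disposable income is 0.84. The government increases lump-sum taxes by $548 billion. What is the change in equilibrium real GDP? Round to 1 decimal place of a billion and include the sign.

A lump-sum tax change of +$548 billion shifts disposable income by −$548 billion; first-round consumption changes by −c × ΔT = −0.84 × (+$548 billion) = −$460.32 billion.
Expenditure multiplier = 1/(1 − MPC) = 1/(1 − 0.84) = 1/0.16 = 6.25.
The tax multiplier is −c × k = −5.25, so ΔY = k × (−c·ΔT) = (−$460.32 billion) / 0.16 = −$2,877 billion.

−$2,877.0 billion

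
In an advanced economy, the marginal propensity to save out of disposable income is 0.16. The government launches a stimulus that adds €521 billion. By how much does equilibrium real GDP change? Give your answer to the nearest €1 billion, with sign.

MPC = 1 − MPS = 1 − 0.16 = 0.84.
Government-spending multiplier = 1/(1 − MPC) = 1/(1 − 0.84) = 1/0.16 = 6.25.
ΔY = k × ΔG = (+€521 billion) / 0.16 ≈ +€3,256 billion.

+€3,256 billion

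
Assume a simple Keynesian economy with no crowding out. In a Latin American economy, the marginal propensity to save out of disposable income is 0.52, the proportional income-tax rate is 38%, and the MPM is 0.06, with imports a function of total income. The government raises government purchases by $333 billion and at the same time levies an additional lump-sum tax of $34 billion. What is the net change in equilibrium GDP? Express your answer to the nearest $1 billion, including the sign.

+$415 billion

MPC = 1 − MPS = 1 − 0.52 = 0.48.
Expenditure multiplier = 1/(1 − c(1−t) + m) = 1/(1 − 0.48×0.62 + 0.06) = 1/0.7624 ≈ 1.312.
ΔG contributes k·ΔG = (+$333 billion) / 0.7624 ≈ +$436.8 billion.
ΔT of +$34 billion changes first-round spending by −c·ΔT = −$16.32 billion, contributing k·(−c·ΔT) = (−$16.32 billion) / 0.7624 ≈ −$21.4 billion.
Net ΔY = k(ΔG − c·ΔT) = (+$316.68 billion) / 0.7624 ≈ +$415 billion.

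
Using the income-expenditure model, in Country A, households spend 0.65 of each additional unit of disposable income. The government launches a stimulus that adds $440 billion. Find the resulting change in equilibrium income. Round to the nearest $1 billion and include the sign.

+$1,257 billion

Expenditure multiplier = 1/(1 − MPC) = 1/(1 − 0.65) = 1/0.35 ≈ 2.857.
ΔY = k × ΔG = (+$440 billion) / 0.35 ≈ +$1,257 billion.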